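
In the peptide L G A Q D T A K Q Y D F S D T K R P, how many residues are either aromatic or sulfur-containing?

2

Aromatic: F, W, Y. Sulfur-containing: C, M.
Aromatic residues here: Y10, F12 (2).
Sulfur-containing residues here: none (0).
The two groups share no amino acid, so total = 2 + 0 = 2.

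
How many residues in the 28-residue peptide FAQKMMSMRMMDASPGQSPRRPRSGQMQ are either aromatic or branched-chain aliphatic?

Aromatic: F, W, Y. Branched-chain aliphatic: I, L, V.
Aromatic residues here: F1 (1).
Branched-chain aliphatic residues here: none (0).
The two groups share no amino acid, so total = 1 + 0 = 1.

1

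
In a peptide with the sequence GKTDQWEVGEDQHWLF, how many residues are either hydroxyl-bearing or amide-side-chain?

3

Hydroxyl-bearing: S, T, Y. Amide-side-chain: N, Q.
Hydroxyl-bearing residues here: T3 (1).
Amide-side-chain residues here: Q5, Q12 (2).
The two groups share no amino acid, so total = 1 + 2 = 3.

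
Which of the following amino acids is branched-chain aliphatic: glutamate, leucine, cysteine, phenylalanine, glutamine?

leucine

Valine (V), leucine (L), and isoleucine (I) are the branched-chain amino acids.
Of the listed options, only leucine belongs to this group.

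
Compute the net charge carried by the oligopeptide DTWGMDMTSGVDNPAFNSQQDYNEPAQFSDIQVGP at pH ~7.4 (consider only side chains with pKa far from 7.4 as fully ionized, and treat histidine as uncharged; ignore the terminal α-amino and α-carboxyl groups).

Near pH 7.4, K and R contribute +1 each, D and E contribute −1 each, and every other side chain (His included, as stated) is uncharged.
Positive (K, R): none → +0.
Negative (D, E): D1, D6, D12, D21, E24, D30 → −6.
Net charge = (+0) + (−6) = −6.

-6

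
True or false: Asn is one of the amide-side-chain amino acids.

True

The amide-side-chain residues are Asn (N) and Gln (Q).
Asparagine is in this group.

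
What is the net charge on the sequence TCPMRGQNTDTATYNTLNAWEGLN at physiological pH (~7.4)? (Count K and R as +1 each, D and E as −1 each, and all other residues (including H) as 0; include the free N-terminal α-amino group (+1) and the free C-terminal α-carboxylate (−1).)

-1

Positive (K, R): R5 → +1.
Negative (D, E): D10, E21 → −2.
The N-terminus (+1) and C-terminus (−1) cancel.
Net charge = (+1) + (−2) = −1.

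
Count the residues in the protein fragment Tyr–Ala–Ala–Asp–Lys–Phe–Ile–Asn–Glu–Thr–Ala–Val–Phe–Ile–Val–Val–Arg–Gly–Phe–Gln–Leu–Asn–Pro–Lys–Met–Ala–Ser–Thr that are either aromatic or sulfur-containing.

5

Aromatic: F, W, Y. Sulfur-containing: C, M.
Aromatic residues here: Tyr1, Phe6, Phe13, Phe19 (4).
Sulfur-containing residues here: Met25 (1).
The two groups share no amino acid, so total = 4 + 1 = 5.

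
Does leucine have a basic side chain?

No

Lysine (K), arginine (R), and histidine (H) have basic, nitrogen-containing side chains.
Leucine is not in this group.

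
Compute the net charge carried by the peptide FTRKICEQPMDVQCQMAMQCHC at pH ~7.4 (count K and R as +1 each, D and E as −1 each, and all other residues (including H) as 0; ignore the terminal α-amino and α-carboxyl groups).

Positive (K, R): R3, K4 → +2.
Negative (D, E): E7, D11 → −2.
Net charge = (+2) + (−2) = 0.

0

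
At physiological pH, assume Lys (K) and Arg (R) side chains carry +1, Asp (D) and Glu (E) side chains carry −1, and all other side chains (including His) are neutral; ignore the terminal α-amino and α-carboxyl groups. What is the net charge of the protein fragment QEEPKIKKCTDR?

+1

Positive (K, R): K5, K7, K8, R12 → +4.
Negative (D, E): E2, E3, D11 → −3.
Net charge = (+4) + (−3) = +1.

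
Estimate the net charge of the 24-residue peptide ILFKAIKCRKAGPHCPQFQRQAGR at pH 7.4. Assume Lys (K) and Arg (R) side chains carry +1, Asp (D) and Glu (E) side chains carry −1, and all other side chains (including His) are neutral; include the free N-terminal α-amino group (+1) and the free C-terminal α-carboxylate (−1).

+6

Positive (K, R): K4, K7, R9, K10, R20, R24 → +6.
Negative (D, E): none → −0.
The N-terminus (+1) and C-terminus (−1) cancel.
Net charge = (+6) + (−0) = +6.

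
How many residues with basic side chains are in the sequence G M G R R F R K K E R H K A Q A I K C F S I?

K, R, and H are the three residues with basic side chains (ε-amine, guanidinium, and imidazole respectively).
Matching residues: R4, R5, R7, K8, K9, R11, H12, K13, K18.

9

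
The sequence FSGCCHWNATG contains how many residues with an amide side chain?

1

Asparagine (N) and glutamine (Q) have uncharged amide side chains.
Matching residues: N8.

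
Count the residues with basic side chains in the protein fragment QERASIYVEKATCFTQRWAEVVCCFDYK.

Lysine (K), arginine (R), and histidine (H) have basic, nitrogen-containing side chains.
Matching residues: R3, K10, R17, K28.

4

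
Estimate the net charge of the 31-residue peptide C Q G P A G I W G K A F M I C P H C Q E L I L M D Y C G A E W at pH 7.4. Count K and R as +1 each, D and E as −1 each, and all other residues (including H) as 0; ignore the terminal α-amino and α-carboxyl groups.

-2

Positive (K, R): K10 → +1.
Negative (D, E): E20, D25, E30 → −3.
Net charge = (+1) + (−3) = −2.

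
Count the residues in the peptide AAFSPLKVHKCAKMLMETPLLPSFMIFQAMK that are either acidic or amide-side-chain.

Acidic: D, E. Amide-side-chain: N, Q.
Acidic residues here: E17 (1).
Amide-side-chain residues here: Q28 (1).
The two groups share no amino acid, so total = 1 + 1 = 2.

2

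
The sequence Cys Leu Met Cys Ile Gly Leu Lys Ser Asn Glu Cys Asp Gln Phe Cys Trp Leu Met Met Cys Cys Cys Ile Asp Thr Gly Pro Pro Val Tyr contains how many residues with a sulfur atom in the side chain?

Cysteine (C, thiol) and methionine (M, thioether) are the two sulfur-containing amino acids.
Matching residues: Cys1, Met3, Cys4, Cys12, Cys16, Met19, Met20, Cys21, Cys22, Cys23.

10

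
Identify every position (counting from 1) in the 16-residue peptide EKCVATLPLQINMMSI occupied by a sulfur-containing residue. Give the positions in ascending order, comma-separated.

3, 13, 14

Cysteine (C, thiol) and methionine (M, thioether) are the two sulfur-containing amino acids.
Matching residues: C3, M13, M14.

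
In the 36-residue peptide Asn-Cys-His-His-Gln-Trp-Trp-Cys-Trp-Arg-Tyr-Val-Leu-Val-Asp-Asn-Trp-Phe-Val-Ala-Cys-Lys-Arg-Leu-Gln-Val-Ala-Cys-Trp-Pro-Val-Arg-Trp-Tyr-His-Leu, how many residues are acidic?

Aspartate (D) and glutamate (E) have carboxylic-acid side chains and are the acidic amino acids.
Matching residues: Asp15.

1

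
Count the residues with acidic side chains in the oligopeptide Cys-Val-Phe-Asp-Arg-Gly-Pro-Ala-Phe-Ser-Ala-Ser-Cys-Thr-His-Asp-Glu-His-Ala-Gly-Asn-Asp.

4

Aspartate (D) and glutamate (E) have carboxylic-acid side chains and are the acidic amino acids.
Matching residues: Asp4, Asp16, Glu17, Asp22.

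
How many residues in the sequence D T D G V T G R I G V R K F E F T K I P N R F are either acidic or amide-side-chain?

4

Acidic: D, E. Amide-side-chain: N, Q.
Acidic residues here: D1, D3, E15 (3).
Amide-side-chain residues here: N21 (1).
The two groups share no amino acid, so total = 3 + 1 = 4.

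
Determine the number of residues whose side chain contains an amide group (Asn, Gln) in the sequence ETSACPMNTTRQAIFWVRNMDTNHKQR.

Matching residues: N8, Q12, N19, N23, Q26.

5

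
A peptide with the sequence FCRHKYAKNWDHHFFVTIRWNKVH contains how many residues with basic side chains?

The basic amino acids are Lys (K), Arg (R), and His (H).
Matching residues: R3, H4, K5, K8, H12, H13, R19, K22, H24.

9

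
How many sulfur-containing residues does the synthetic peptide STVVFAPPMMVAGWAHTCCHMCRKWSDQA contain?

6

The sulfur-bearing residues are cysteine (–SH) and methionine (–S–CH₃).
Matching residues: M9, M10, C18, C19, M21, C22.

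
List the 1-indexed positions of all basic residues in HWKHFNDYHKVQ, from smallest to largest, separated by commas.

1, 3, 4, 9, 10

Lysine (K), arginine (R), and histidine (H) have basic, nitrogen-containing side chains.
Matching residues: H1, K3, H4, H9, K10.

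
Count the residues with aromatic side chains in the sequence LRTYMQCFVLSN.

Phenylalanine (F), tryptophan (W), and tyrosine (Y) have aromatic ring side chains.
Matching residues: Y4, F8.

2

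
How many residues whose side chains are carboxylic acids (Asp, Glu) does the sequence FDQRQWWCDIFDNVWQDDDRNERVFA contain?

Matching residues: D2, D9, D12, D17, D18, D19, E22.

7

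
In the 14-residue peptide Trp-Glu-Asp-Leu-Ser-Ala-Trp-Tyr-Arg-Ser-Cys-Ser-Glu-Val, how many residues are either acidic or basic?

Acidic: D, E. Basic: H, K, R.
Acidic residues here: Glu2, Asp3, Glu13 (3).
Basic residues here: Arg9 (1).
The two groups share no amino acid, so total = 3 + 1 = 4.

4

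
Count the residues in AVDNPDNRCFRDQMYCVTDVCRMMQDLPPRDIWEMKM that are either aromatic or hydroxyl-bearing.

Aromatic: F, W, Y. Hydroxyl-bearing: S, T, Y.
Aromatic residues here: F10, Y15, W33 (3).
Hydroxyl-bearing residues here: Y15, T18 (2).
Y is in both groups, so the 1 Y residue must not be double-counted.
Total = 3 + 2 − 1 = 4.

4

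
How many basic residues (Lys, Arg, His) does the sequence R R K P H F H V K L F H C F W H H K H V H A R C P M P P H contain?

14

Matching residues: R1, R2, K3, H5, H7, K9, H12, H16, H17, K18, H19, H21, R23, H29.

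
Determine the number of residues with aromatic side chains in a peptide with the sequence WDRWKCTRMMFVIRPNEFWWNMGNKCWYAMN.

8

F, W, and Y each carry an aromatic ring on the side chain.
Matching residues: W1, W4, F11, F18, W19, W20, W27, Y28.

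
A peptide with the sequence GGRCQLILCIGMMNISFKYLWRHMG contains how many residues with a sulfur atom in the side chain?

5

Only Cys (C) and Met (M) have a sulfur atom in the side chain.
Matching residues: C4, C9, M12, M13, M24.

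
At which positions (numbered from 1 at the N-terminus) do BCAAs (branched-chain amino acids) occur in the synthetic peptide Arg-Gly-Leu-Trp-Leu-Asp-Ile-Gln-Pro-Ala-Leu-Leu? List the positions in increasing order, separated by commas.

3, 5, 7, 11, 12

Valine (V), leucine (L), and isoleucine (I) are the branched-chain amino acids.
Matching residues: Leu3, Leu5, Ile7, Leu11, Leu12.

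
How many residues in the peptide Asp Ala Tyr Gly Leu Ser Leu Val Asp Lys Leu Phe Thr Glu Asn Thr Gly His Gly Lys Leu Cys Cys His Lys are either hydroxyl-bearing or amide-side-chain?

Hydroxyl-bearing: S, T, Y. Amide-side-chain: N, Q.
Hydroxyl-bearing residues here: Tyr3, Ser6, Thr13, Thr16 (4).
Amide-side-chain residues here: Asn15 (1).
The two groups share no amino acid, so total = 4 + 1 = 5.

5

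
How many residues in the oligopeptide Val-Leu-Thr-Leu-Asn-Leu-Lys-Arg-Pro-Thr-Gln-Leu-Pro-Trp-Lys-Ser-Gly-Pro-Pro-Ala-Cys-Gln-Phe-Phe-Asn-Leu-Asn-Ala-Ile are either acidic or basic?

3

Acidic: D, E. Basic: H, K, R.
Acidic residues here: none (0).
Basic residues here: Lys7, Arg8, Lys15 (3).
The two groups share no amino acid, so total = 0 + 3 = 3.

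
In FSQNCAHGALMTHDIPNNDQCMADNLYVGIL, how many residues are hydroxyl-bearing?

3

S, T, and Y are the three residues with a side-chain hydroxyl.
Matching residues: S2, T12, Y27.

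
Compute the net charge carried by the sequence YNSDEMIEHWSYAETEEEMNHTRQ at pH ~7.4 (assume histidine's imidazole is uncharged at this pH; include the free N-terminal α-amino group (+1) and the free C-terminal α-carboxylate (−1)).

-6

Near pH 7.4, K and R contribute +1 each, D and E contribute −1 each, and every other side chain (His included, as stated) is uncharged.
Positive (K, R): R23 → +1.
Negative (D, E): D4, E5, E8, E14, E16, E17, E18 → −7.
The N-terminus (+1) and C-terminus (−1) cancel.
Net charge = (+1) + (−7) = −6.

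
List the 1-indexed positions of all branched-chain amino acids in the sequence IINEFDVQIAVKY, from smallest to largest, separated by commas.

1, 2, 7, 9, 11

The BCAAs are Val, Leu, and Ile — aliphatic side chains with a branch point.
Matching residues: I1, I2, V7, I9, V11.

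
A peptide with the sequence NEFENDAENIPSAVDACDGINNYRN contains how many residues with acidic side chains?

6

Only D (aspartate) and E (glutamate) carry a side-chain carboxylic acid.
Matching residues: E2, E4, D6, E8, D15, D18.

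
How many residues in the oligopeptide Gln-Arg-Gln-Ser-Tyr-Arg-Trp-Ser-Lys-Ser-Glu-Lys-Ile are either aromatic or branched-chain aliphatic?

3

Aromatic: F, W, Y. Branched-chain aliphatic: I, L, V.
Aromatic residues here: Tyr5, Trp7 (2).
Branched-chain aliphatic residues here: Ile13 (1).
The two groups share no amino acid, so total = 2 + 1 = 3.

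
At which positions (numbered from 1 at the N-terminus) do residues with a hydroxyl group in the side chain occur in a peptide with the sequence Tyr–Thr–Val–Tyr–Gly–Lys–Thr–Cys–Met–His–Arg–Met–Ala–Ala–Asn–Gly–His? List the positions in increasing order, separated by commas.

S, T, and Y are the three residues with a side-chain hydroxyl.
Matching residues: Tyr1, Thr2, Tyr4, Thr7.

1, 2, 4, 7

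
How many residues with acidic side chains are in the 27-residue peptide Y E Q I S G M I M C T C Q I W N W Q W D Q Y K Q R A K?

2

The acidic residues are Asp (D) and Glu (E), whose side chains end in a carboxylate group.
Matching residues: E2, D20.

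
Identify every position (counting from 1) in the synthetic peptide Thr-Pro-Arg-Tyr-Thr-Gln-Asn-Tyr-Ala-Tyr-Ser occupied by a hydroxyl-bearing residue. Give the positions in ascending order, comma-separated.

1, 4, 5, 8, 10, 11

The –OH-bearing residues are Ser, Thr (aliphatic alcohols), and Tyr (phenol).
Matching residues: Thr1, Tyr4, Thr5, Tyr8, Tyr10, Ser11.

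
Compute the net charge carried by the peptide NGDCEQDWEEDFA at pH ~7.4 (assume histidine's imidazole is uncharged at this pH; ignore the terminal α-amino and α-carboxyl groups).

The side chains ionized at physiological pH are Lys/Arg (+1) and Asp/Glu (−1); with His treated as neutral, nothing else contributes.
Positive (K, R): none → +0.
Negative (D, E): D3, E5, D7, E9, E10, D11 → −6.
Net charge = (+0) + (−6) = −6.

-6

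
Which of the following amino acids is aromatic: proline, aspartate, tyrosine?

tyrosine

The aromatic amino acids are Phe (F, benzyl), Trp (W, indole), and Tyr (Y, phenol).
Of the listed options, only tyrosine belongs to this group.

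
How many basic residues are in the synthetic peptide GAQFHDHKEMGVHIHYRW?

6

Lysine (K), arginine (R), and histidine (H) have basic, nitrogen-containing side chains.
Matching residues: H5, H7, K8, H13, H15, R17.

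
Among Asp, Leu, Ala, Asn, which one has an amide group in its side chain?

Asn

Only N (asparagine) and Q (glutamine) carry a side-chain carboxamide.
Of the listed options, only Asn belongs to this group.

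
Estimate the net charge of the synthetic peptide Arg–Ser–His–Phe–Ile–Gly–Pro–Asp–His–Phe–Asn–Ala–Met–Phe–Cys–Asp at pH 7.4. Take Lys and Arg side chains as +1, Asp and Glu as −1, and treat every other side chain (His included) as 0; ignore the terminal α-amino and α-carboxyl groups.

-1

Positive (K, R): Arg1 → +1.
Negative (D, E): Asp8, Asp16 → −2.
Net charge = (+1) + (−2) = −1.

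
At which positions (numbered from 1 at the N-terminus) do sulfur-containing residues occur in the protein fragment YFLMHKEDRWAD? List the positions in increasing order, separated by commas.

4

Only Cys (C) and Met (M) have a sulfur atom in the side chain.
Matching residues: M4.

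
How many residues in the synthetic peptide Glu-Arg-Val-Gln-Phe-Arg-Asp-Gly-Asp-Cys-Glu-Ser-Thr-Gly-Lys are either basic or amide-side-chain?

4

Basic: H, K, R. Amide-side-chain: N, Q.
Basic residues here: Arg2, Arg6, Lys15 (3).
Amide-side-chain residues here: Gln4 (1).
The two groups share no amino acid, so total = 3 + 1 = 4.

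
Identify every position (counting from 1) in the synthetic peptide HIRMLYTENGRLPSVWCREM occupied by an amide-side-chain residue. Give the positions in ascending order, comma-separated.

The amide-side-chain residues are Asn (N) and Gln (Q).
Matching residues: N9.

9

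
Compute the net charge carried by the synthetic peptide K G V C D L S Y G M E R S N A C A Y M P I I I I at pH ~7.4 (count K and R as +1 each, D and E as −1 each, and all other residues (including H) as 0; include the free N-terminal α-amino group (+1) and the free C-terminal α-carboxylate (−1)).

Positive (K, R): K1, R12 → +2.
Negative (D, E): D5, E11 → −2.
The N-terminus (+1) and C-terminus (−1) cancel.
Net charge = (+2) + (−2) = 0.

0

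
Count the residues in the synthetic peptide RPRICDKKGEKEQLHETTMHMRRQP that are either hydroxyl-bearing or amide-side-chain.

Hydroxyl-bearing: S, T, Y. Amide-side-chain: N, Q.
Hydroxyl-bearing residues here: T17, T18 (2).
Amide-side-chain residues here: Q13, Q24 (2).
The two groups share no amino acid, so total = 2 + 2 = 4.

4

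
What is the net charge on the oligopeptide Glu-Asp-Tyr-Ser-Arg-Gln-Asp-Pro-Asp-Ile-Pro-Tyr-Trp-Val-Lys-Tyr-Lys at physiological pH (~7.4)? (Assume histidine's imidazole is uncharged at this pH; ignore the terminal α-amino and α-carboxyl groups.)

At pH ~7.4 the Lys and Arg side chains are protonated (+1), the Asp and Glu side chains are deprotonated (−1), and with His taken as neutral all other side chains carry no charge.
Positive (K, R): Arg5, Lys15, Lys17 → +3.
Negative (D, E): Glu1, Asp2, Asp7, Asp9 → −4.
Net charge = (+3) + (−4) = −1.

-1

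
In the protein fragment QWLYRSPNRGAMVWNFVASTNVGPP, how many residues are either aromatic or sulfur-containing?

5

Aromatic: F, W, Y. Sulfur-containing: C, M.
Aromatic residues here: W2, Y4, W14, F16 (4).
Sulfur-containing residues here: M12 (1).
The two groups share no amino acid, so total = 4 + 1 = 5.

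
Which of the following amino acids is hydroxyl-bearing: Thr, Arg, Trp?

S, T, and Y are the three residues with a side-chain hydroxyl.
Of the listed options, only Thr belongs to this group.

Thr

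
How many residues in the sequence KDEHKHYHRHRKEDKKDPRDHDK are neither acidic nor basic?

2

Acidic: D, E. Basic: K, R, H. All other residues are neither.
Matching residues: Y7, P18.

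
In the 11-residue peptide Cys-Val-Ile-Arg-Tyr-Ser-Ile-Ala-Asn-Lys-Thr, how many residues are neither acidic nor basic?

Acidic: D, E. Basic: K, R, H. All other residues are neither.
Matching residues: Cys1, Val2, Ile3, Tyr5, Ser6, Ile7, Ala8, Asn9, Thr11.

9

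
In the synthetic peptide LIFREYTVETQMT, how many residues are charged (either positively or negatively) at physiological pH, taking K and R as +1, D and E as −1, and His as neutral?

Charged side chains at pH ~7.4: K, R (positive); D, E (negative).
Matching residues: R4, E5, E9.

3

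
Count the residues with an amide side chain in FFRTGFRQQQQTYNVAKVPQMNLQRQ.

Only N (asparagine) and Q (glutamine) carry a side-chain carboxamide.
Matching residues: Q8, Q9, Q10, Q11, N14, Q20, N22, Q24, Q26.

9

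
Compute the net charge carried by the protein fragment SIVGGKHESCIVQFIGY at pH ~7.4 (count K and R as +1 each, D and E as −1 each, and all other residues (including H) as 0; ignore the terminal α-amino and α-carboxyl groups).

0

Positive (K, R): K6 → +1.
Negative (D, E): E8 → −1.
Net charge = (+1) + (−1) = 0.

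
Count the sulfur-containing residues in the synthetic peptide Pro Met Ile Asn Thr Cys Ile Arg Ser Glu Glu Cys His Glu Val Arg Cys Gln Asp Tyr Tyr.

Only Cys (C) and Met (M) have a sulfur atom in the side chain.
Matching residues: Met2, Cys6, Cys12, Cys17.

4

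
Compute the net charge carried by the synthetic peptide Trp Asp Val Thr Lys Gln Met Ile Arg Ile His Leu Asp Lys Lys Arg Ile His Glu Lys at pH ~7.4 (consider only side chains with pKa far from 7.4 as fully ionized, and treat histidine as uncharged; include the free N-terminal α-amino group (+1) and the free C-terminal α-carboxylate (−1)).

The side chains ionized at physiological pH are Lys/Arg (+1) and Asp/Glu (−1); with His treated as neutral, nothing else contributes.
Positive (K, R): Lys5, Arg9, Lys14, Lys15, Arg16, Lys20 → +6.
Negative (D, E): Asp2, Asp13, Glu19 → −3.
The N-terminus (+1) and C-terminus (−1) cancel.
Net charge = (+6) + (−3) = +3.

+3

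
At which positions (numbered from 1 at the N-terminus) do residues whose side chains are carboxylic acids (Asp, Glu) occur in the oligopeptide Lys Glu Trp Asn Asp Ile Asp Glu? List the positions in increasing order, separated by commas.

2, 5, 7, 8

Matching residues: Glu2, Asp5, Asp7, Glu8.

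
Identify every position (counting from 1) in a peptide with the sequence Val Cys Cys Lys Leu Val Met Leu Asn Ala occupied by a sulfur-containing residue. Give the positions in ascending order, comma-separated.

Cysteine (C, thiol) and methionine (M, thioether) are the two sulfur-containing amino acids.
Matching residues: Cys2, Cys3, Met7.

2, 3, 7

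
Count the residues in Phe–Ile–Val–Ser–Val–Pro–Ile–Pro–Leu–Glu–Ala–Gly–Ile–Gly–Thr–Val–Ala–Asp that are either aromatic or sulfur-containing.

Aromatic: F, W, Y. Sulfur-containing: C, M.
Aromatic residues here: Phe1 (1).
Sulfur-containing residues here: none (0).
The two groups share no amino acid, so total = 1 + 0 = 1.

1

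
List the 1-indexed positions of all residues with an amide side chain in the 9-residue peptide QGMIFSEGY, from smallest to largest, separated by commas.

Only N (asparagine) and Q (glutamine) carry a side-chain carboxamide.
Matching residues: Q1.

1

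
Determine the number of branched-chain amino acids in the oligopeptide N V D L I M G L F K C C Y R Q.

Valine (V), leucine (L), and isoleucine (I) are the branched-chain amino acids.
Matching residues: V2, L4, I5, L8.

4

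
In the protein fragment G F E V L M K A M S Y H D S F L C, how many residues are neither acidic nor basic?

13

Acidic: D, E. Basic: K, R, H. All other residues are neither.
Matching residues: G1, F2, V4, L5, M6, A8, M9, S10, Y11, S14, F15, L16, C17.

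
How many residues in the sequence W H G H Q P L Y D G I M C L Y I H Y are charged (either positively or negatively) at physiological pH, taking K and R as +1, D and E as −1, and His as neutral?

Charged side chains at pH ~7.4: K, R (positive); D, E (negative).
Matching residues: D9.

1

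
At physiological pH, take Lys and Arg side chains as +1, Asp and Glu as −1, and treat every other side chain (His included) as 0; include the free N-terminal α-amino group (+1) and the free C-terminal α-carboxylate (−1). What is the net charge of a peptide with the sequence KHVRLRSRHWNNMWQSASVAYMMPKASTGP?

Positive (K, R): K1, R4, R6, R8, K25 → +5.
Negative (D, E): none → −0.
The N-terminus (+1) and C-terminus (−1) cancel.
Net charge = (+5) + (−0) = +5.

+5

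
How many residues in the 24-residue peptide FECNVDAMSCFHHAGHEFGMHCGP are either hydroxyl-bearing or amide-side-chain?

2

Hydroxyl-bearing: S, T, Y. Amide-side-chain: N, Q.
Hydroxyl-bearing residues here: S9 (1).
Amide-side-chain residues here: N4 (1).
The two groups share no amino acid, so total = 1 + 1 = 2.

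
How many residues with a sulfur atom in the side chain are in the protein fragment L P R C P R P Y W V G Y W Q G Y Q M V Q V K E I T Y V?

The sulfur-bearing residues are cysteine (–SH) and methionine (–S–CH₃).
Matching residues: C4, M18.

2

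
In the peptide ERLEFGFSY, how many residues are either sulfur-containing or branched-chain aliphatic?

Sulfur-containing: C, M. Branched-chain aliphatic: I, L, V.
Sulfur-containing residues here: none (0).
Branched-chain aliphatic residues here: L3 (1).
The two groups share no amino acid, so total = 0 + 1 = 1.

1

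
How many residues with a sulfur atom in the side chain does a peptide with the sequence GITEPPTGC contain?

Cysteine (C, thiol) and methionine (M, thioether) are the two sulfur-containing amino acids.
Matching residues: C9.

1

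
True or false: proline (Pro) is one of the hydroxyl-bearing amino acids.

Serine (S), threonine (T), and tyrosine (Y) each carry a hydroxyl group on the side chain.
Proline is not in this group.

False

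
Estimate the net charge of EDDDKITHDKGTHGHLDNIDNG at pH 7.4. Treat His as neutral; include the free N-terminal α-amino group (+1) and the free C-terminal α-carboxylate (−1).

-5

At pH ~7.4 the Lys and Arg side chains are protonated (+1), the Asp and Glu side chains are deprotonated (−1), and with His taken as neutral all other side chains carry no charge.
Positive (K, R): K5, K10 → +2.
Negative (D, E): E1, D2, D3, D4, D9, D17, D20 → −7.
The N-terminus (+1) and C-terminus (−1) cancel.
Net charge = (+2) + (−7) = −5.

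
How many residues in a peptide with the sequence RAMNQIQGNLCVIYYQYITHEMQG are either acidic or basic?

3

Acidic: D, E. Basic: H, K, R.
Acidic residues here: E21 (1).
Basic residues here: R1, H20 (2).
The two groups share no amino acid, so total = 1 + 2 = 3.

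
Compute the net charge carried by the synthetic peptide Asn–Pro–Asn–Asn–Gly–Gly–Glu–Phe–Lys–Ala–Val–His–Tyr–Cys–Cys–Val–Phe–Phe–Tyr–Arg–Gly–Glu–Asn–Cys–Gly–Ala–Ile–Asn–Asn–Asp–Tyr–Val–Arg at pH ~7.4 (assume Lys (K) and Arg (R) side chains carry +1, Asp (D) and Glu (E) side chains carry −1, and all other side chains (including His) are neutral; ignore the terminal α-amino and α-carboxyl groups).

Positive (K, R): Lys9, Arg20, Arg33 → +3.
Negative (D, E): Glu7, Glu22, Asp30 → −3.
Net charge = (+3) + (−3) = 0.

0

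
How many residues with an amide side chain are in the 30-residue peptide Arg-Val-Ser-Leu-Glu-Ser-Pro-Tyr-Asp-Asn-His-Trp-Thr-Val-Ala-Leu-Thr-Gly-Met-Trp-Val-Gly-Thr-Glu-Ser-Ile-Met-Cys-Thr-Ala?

Asparagine (N) and glutamine (Q) have uncharged amide side chains.
Matching residues: Asn10.

1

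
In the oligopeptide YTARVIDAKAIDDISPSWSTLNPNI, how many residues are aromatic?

2

Phenylalanine (F), tryptophan (W), and tyrosine (Y) have aromatic ring side chains.
Matching residues: Y1, W18.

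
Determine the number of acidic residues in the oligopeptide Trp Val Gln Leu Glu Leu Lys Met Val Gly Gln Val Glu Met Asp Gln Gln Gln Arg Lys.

3

The acidic residues are Asp (D) and Glu (E), whose side chains end in a carboxylate group.
Matching residues: Glu5, Glu13, Asp15.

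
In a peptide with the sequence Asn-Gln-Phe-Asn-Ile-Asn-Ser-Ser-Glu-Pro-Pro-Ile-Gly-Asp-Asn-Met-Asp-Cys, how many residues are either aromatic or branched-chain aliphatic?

Aromatic: F, W, Y. Branched-chain aliphatic: I, L, V.
Aromatic residues here: Phe3 (1).
Branched-chain aliphatic residues here: Ile5, Ile12 (2).
The two groups share no amino acid, so total = 1 + 2 = 3.

3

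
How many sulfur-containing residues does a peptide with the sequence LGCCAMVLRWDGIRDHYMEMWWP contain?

5

Only Cys (C) and Met (M) have a sulfur atom in the side chain.
Matching residues: C3, C4, M6, M18, M20.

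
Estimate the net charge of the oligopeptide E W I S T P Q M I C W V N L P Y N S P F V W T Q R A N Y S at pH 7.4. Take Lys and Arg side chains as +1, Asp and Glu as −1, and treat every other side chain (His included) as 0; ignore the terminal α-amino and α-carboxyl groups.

0

Positive (K, R): R25 → +1.
Negative (D, E): E1 → −1.
Net charge = (+1) + (−1) = 0.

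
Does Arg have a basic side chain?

K, R, and H are the three residues with basic side chains (ε-amine, guanidinium, and imidazole respectively).
Arginine is in this group.

Yes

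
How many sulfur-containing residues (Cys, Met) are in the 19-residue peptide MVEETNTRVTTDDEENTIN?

1

Matching residues: M1.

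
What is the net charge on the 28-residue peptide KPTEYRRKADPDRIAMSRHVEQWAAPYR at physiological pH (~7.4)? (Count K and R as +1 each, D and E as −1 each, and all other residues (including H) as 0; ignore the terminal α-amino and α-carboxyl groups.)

Positive (K, R): K1, R6, R7, K8, R13, R18, R28 → +7.
Negative (D, E): E4, D10, D12, E21 → −4.
Net charge = (+7) + (−4) = +3.

+3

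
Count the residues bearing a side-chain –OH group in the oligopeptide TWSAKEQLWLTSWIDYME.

Serine (S), threonine (T), and tyrosine (Y) each carry a hydroxyl group on the side chain.
Matching residues: T1, S3, T11, S12, Y16.

5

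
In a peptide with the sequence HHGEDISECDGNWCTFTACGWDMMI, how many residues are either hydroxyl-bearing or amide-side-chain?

4

Hydroxyl-bearing: S, T, Y. Amide-side-chain: N, Q.
Hydroxyl-bearing residues here: S7, T15, T17 (3).
Amide-side-chain residues here: N12 (1).
The two groups share no amino acid, so total = 3 + 1 = 4.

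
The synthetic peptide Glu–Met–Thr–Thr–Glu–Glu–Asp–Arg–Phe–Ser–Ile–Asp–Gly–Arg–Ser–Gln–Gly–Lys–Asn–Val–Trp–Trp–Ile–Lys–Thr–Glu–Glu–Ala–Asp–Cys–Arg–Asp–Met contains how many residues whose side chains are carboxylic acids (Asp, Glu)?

Matching residues: Glu1, Glu5, Glu6, Asp7, Asp12, Glu26, Glu27, Asp29, Asp32.

9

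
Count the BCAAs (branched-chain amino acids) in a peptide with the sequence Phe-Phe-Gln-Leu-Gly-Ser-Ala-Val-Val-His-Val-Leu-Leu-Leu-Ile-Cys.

V, L, and I make up the branched-chain aliphatic group.
Matching residues: Leu4, Val8, Val9, Val11, Leu12, Leu13, Leu14, Ile15.

8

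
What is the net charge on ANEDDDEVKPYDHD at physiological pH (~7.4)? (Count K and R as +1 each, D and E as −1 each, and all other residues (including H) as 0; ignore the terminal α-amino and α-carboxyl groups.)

-6

Positive (K, R): K9 → +1.
Negative (D, E): E3, D4, D5, D6, E7, D12, D14 → −7.
Net charge = (+1) + (−7) = −6.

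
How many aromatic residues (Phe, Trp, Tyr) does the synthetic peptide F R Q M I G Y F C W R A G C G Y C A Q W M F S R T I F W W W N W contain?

Matching residues: F1, Y7, F8, W10, Y16, W20, F22, F27, W28, W29, W30, W32.

12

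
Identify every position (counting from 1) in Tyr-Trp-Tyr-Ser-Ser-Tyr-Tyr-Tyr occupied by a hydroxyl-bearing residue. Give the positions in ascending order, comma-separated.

1, 3, 4, 5, 6, 7, 8

S, T, and Y are the three residues with a side-chain hydroxyl.
Matching residues: Tyr1, Tyr3, Ser4, Ser5, Tyr6, Tyr7, Tyr8.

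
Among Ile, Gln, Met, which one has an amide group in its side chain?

Only N (asparagine) and Q (glutamine) carry a side-chain carboxamide.
Of the listed options, only Gln belongs to this group.

Gln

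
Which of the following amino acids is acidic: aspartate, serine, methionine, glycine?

Only D (aspartate) and E (glutamate) carry a side-chain carboxylic acid.
Of the listed options, only aspartate belongs to this group.

aspartate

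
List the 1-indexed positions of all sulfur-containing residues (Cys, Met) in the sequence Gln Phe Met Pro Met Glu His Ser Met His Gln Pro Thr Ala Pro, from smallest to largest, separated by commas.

Matching residues: Met3, Met5, Met9.

3, 5, 9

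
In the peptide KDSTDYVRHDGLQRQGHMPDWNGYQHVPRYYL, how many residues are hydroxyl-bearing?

6

S, T, and Y are the three residues with a side-chain hydroxyl.
Matching residues: S3, T4, Y6, Y24, Y30, Y31.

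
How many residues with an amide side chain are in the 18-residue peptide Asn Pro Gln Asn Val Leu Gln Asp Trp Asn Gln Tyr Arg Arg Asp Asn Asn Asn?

9

The amide-side-chain residues are Asn (N) and Gln (Q).
Matching residues: Asn1, Gln3, Asn4, Gln7, Asn10, Gln11, Asn16, Asn17, Asn18.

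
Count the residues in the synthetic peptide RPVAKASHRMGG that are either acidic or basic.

4

Acidic: D, E. Basic: H, K, R.
Acidic residues here: none (0).
Basic residues here: R1, K5, H8, R9 (4).
The two groups share no amino acid, so total = 0 + 4 = 4.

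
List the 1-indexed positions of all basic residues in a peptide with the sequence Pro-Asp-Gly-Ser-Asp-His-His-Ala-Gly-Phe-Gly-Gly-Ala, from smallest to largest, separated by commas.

6, 7

The basic amino acids are Lys (K), Arg (R), and His (H).
Matching residues: His6, His7.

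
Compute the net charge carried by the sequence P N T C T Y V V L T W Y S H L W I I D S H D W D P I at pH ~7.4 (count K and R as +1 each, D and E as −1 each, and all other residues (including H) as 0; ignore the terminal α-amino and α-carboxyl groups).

-3

Positive (K, R): none → +0.
Negative (D, E): D19, D22, D24 → −3.
Net charge = (+0) + (−3) = −3.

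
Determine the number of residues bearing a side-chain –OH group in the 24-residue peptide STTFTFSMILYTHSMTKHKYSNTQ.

12

Serine (S), threonine (T), and tyrosine (Y) each carry a hydroxyl group on the side chain.
Matching residues: S1, T2, T3, T5, S7, Y11, T12, S14, T16, Y20, S21, T23.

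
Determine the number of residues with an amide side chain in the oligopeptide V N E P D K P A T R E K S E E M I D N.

2

The amide-side-chain residues are Asn (N) and Gln (Q).
Matching residues: N2, N19.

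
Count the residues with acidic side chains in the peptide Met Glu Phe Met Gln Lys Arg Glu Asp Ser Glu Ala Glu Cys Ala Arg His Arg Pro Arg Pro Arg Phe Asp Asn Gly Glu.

7

Aspartate (D) and glutamate (E) have carboxylic-acid side chains and are the acidic amino acids.
Matching residues: Glu2, Glu8, Asp9, Glu11, Glu13, Asp24, Glu27.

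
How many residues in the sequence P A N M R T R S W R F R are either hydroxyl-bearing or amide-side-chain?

Hydroxyl-bearing: S, T, Y. Amide-side-chain: N, Q.
Hydroxyl-bearing residues here: T6, S8 (2).
Amide-side-chain residues here: N3 (1).
The two groups share no amino acid, so total = 2 + 1 = 3.

3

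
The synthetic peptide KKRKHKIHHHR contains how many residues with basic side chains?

K, R, and H are the three residues with basic side chains (ε-amine, guanidinium, and imidazole respectively).
Matching residues: K1, K2, R3, K4, H5, K6, H8, H9, H10, R11.

10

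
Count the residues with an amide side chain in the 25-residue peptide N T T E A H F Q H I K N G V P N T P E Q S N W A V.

6

Only N (asparagine) and Q (glutamine) carry a side-chain carboxamide.
Matching residues: N1, Q8, N12, N16, Q20, N22.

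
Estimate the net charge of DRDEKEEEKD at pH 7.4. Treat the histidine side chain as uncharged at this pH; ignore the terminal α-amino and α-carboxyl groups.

-4

At pH ~7.4 the Lys and Arg side chains are protonated (+1), the Asp and Glu side chains are deprotonated (−1), and with His taken as neutral all other side chains carry no charge.
Positive (K, R): R2, K5, K9 → +3.
Negative (D, E): D1, D3, E4, E6, E7, E8, D10 → −7.
Net charge = (+3) + (−7) = −4.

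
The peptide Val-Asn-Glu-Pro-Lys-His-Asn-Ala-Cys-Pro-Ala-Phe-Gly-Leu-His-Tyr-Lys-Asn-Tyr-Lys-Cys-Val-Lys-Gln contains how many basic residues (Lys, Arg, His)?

Matching residues: Lys5, His6, His15, Lys17, Lys20, Lys23.

6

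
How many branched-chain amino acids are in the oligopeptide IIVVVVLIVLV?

The BCAAs are Val, Leu, and Ile — aliphatic side chains with a branch point.
Matching residues: I1, I2, V3, V4, V5, V6, L7, I8, V9, L10, V11.

11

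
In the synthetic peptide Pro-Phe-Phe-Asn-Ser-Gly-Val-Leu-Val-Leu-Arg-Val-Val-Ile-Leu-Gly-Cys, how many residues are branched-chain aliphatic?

8

V, L, and I make up the branched-chain aliphatic group.
Matching residues: Val7, Leu8, Val9, Leu10, Val12, Val13, Ile14, Leu15.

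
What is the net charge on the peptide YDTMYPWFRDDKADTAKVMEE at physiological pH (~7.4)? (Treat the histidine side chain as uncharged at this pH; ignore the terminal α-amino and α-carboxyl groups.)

The side chains ionized at physiological pH are Lys/Arg (+1) and Asp/Glu (−1); with His treated as neutral, nothing else contributes.
Positive (K, R): R9, K12, K17 → +3.
Negative (D, E): D2, D10, D11, D14, E20, E21 → −6.
Net charge = (+3) + (−6) = −3.

-3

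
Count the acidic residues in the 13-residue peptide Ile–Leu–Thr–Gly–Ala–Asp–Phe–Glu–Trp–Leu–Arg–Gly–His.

Only D (aspartate) and E (glutamate) carry a side-chain carboxylic acid.
Matching residues: Asp6, Glu8.

2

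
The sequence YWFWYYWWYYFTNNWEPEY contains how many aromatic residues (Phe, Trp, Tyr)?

Matching residues: Y1, W2, F3, W4, Y5, Y6, W7, W8, Y9, Y10, F11, W15, Y19.

13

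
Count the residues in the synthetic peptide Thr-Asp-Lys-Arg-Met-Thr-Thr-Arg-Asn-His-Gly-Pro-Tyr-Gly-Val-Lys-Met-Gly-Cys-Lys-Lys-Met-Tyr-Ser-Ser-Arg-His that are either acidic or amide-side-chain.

Acidic: D, E. Amide-side-chain: N, Q.
Acidic residues here: Asp2 (1).
Amide-side-chain residues here: Asn9 (1).
The two groups share no amino acid, so total = 1 + 1 = 2.

2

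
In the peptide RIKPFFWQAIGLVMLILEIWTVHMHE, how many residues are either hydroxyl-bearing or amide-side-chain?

Hydroxyl-bearing: S, T, Y. Amide-side-chain: N, Q.
Hydroxyl-bearing residues here: T21 (1).
Amide-side-chain residues here: Q8 (1).
The two groups share no amino acid, so total = 1 + 1 = 2.

2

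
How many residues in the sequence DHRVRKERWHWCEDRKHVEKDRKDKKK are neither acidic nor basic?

5

Acidic: D, E. Basic: K, R, H. All other residues are neither.
Matching residues: V4, W9, W11, C12, V18.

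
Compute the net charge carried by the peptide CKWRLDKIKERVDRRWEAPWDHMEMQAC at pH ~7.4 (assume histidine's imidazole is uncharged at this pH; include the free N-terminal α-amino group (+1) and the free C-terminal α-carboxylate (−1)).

+1

At pH ~7.4 the Lys and Arg side chains are protonated (+1), the Asp and Glu side chains are deprotonated (−1), and with His taken as neutral all other side chains carry no charge.
Positive (K, R): K2, R4, K7, K9, R11, R14, R15 → +7.
Negative (D, E): D6, E10, D13, E17, D21, E24 → −6.
The N-terminus (+1) and C-terminus (−1) cancel.
Net charge = (+7) + (−6) = +1.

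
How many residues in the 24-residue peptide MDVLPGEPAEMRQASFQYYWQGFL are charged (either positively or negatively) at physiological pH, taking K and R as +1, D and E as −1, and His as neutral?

4

Charged side chains at pH ~7.4: K, R (positive); D, E (negative).
Matching residues: D2, E7, E10, R12.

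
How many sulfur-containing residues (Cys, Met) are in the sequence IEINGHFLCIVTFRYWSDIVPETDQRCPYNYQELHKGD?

Matching residues: C9, C27.

2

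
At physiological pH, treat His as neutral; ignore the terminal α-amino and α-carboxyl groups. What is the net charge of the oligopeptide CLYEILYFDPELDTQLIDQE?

-6

Near pH 7.4, K and R contribute +1 each, D and E contribute −1 each, and every other side chain (His included, as stated) is uncharged.
Positive (K, R): none → +0.
Negative (D, E): E4, D9, E11, D13, D18, E20 → −6.
Net charge = (+0) + (−6) = −6.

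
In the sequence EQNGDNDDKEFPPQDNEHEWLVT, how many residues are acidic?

8

Aspartate (D) and glutamate (E) have carboxylic-acid side chains and are the acidic amino acids.
Matching residues: E1, D5, D7, D8, E10, D15, E17, E19.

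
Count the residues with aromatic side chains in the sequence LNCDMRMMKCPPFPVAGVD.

The aromatic amino acids are Phe (F, benzyl), Trp (W, indole), and Tyr (Y, phenol).
Matching residues: F13.

1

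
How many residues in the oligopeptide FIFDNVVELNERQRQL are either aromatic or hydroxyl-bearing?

2

Aromatic: F, W, Y. Hydroxyl-bearing: S, T, Y.
Aromatic residues here: F1, F3 (2).
Hydroxyl-bearing residues here: none (0).
(Y belongs to both groups, but none appear in this sequence.) Total = 2 + 0 = 2.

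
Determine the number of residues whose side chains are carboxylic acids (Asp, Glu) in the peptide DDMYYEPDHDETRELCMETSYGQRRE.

9

Matching residues: D1, D2, E6, D8, D10, E11, E14, E18, E26.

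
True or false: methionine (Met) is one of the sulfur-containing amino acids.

True

The sulfur-bearing residues are cysteine (–SH) and methionine (–S–CH₃).
Methionine is in this group.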